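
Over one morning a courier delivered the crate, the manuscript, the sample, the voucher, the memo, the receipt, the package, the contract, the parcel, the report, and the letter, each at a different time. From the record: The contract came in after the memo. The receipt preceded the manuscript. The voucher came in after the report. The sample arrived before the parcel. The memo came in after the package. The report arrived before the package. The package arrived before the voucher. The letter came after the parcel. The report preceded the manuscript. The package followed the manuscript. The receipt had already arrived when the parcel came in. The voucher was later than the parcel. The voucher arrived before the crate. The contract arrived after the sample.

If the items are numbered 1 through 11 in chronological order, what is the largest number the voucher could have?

The voucher must come before the crate — 1 item forced after it.
Everything else can be placed before the voucher in some valid order, so the voucher can sit as late as position 11 − 1 = 10.

10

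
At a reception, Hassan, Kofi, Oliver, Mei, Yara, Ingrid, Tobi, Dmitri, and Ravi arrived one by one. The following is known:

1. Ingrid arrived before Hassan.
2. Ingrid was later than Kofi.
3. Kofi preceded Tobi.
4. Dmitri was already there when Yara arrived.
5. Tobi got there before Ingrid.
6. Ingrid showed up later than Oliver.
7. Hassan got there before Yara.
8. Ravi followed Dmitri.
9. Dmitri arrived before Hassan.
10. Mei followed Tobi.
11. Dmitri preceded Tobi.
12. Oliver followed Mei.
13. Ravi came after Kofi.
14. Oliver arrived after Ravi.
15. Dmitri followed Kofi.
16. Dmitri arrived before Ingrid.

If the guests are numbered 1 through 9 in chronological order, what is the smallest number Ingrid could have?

Dmitri, Kofi, Mei, Oliver, Ravi, and Tobi must all come before Ingrid — 6 forced predecessors.
Nothing else is forced ahead of Ingrid, so their earliest slot is position 6 + 1 = 7.

7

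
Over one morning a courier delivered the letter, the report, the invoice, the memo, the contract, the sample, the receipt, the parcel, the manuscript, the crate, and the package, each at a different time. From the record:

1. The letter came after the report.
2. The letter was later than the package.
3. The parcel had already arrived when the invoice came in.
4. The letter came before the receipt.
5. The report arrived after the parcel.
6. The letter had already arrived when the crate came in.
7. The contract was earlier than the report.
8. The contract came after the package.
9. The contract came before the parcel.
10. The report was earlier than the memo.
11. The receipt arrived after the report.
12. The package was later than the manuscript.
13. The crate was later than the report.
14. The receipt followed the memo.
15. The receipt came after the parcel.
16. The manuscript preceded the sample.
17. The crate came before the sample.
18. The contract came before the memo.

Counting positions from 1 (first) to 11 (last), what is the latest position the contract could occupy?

The contract must come before the crate, the invoice, the letter, the memo, the parcel, the receipt, the report, and the sample — 8 items forced after it.
Everything else can be placed before the contract in some valid order, so the contract can sit as late as position 11 − 8 = 3.

3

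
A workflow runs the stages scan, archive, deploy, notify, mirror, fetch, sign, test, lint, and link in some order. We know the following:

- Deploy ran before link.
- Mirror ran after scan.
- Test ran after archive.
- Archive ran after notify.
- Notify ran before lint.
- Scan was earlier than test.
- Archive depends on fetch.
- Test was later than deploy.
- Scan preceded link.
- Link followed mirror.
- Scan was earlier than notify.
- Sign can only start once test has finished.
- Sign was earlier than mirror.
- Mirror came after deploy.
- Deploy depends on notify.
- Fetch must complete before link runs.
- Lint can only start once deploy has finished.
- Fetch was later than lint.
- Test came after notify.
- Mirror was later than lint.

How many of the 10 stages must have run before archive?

5

Directly stated before archive: fetch and notify.
Deploy reaches archive via deploy → lint → fetch → archive.
Lint reaches archive via lint → fetch → archive.
Scan reaches archive via scan → notify → archive.
No chain forces test (or any of the others) ahead of archive.
That's deploy, fetch, lint, notify, and scan — 5 in all.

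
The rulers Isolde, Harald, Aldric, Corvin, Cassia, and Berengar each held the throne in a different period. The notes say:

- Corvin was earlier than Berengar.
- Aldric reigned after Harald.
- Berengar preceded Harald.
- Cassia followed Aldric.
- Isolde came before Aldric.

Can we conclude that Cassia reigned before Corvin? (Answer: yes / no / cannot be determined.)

Tracing the constraints gives Corvin → Berengar → Harald → Aldric → Cassia, so Corvin must come before Cassia.
That means Cassia cannot be before Corvin.

no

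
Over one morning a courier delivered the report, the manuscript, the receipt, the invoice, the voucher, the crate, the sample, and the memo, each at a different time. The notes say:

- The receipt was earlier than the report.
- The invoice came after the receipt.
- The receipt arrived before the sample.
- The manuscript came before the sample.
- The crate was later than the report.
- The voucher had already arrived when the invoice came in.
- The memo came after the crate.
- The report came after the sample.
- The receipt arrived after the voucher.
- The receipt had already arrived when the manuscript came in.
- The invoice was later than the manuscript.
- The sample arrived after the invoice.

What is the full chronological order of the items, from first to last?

the voucher, the receipt, the manuscript, the invoice, the sample, the report, the crate, the memo

The constraints fix every adjacent pair, so only one ordering works:
the voucher → the receipt → the manuscript → the invoice → the sample → the report → the crate → the memo.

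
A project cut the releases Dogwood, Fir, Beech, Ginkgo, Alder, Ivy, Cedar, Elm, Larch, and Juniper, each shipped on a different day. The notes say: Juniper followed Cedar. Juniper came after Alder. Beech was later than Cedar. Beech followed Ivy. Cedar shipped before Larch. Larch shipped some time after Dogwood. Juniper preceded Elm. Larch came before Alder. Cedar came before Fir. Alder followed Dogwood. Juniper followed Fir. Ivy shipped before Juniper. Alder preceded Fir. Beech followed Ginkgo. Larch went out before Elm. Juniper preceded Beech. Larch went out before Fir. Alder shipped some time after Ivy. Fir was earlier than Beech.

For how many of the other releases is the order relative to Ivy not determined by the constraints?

4

Forced after Ivy: Alder, Beech, Elm, Fir, and Juniper.
That leaves Cedar, Dogwood, Ginkgo, and Larch with no forced order relative to Ivy — 4.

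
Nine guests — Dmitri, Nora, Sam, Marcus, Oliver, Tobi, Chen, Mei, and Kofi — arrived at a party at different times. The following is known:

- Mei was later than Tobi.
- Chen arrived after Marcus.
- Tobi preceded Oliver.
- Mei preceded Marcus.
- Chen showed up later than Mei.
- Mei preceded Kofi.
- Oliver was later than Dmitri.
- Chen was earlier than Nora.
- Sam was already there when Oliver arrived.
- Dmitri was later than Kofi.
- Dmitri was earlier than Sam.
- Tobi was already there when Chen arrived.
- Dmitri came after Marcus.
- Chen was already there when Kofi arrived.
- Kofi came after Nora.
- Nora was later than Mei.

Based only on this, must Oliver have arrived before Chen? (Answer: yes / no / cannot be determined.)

no

Tracing the constraints gives Chen → Kofi → Dmitri → Oliver, so Chen must come before Oliver.
That means Oliver cannot be before Chen.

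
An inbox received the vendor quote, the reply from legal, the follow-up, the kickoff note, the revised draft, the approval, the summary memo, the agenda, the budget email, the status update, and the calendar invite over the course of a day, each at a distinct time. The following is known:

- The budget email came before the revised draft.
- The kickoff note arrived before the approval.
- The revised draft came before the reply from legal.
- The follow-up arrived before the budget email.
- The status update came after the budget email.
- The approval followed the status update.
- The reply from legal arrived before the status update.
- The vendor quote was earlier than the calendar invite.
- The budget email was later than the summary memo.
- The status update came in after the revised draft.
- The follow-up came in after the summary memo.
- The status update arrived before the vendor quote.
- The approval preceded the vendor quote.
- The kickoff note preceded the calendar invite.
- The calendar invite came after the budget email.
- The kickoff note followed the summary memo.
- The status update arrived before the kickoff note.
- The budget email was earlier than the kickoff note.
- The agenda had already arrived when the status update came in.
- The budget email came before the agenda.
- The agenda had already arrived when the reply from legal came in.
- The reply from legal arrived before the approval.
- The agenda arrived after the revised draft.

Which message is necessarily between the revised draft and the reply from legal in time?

Tracing the constraints gives the revised draft → the agenda → the reply from legal, so the agenda sits after the revised draft and before the reply from legal.
No other message is forced both after the revised draft and before the reply from legal.

the agenda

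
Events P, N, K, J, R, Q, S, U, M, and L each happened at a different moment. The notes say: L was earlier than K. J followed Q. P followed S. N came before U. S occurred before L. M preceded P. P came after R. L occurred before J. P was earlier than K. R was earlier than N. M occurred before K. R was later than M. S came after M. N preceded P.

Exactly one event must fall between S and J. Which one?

Tracing the constraints gives S → L → J, so L sits after S and before J.
No other event is forced both after S and before J.

L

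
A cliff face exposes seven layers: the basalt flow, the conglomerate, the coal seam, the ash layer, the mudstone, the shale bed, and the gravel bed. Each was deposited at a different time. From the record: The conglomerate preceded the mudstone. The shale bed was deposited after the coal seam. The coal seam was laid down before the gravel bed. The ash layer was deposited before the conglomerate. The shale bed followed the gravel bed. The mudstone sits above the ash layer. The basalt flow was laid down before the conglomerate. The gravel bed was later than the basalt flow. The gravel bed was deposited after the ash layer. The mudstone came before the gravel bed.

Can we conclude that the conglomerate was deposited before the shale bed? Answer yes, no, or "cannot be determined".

yes

Chain the constraints: the conglomerate → the mudstone → the gravel bed → the shale bed. Each link is directly stated, so the conglomerate comes before the shale bed.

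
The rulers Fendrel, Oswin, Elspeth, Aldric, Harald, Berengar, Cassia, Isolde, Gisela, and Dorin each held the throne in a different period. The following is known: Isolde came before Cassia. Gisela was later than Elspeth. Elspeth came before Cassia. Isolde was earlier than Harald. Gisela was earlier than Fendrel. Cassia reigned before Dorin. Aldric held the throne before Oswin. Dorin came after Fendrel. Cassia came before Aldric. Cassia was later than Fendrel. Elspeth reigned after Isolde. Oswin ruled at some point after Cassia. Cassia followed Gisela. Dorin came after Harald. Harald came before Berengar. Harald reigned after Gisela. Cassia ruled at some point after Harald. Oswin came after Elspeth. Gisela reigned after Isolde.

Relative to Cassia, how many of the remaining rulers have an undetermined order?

Forced before Cassia: Elspeth, Fendrel, Gisela, Harald, and Isolde; forced after Cassia: Aldric, Dorin, and Oswin.
That leaves Berengar with no forced order relative to Cassia — 1.

1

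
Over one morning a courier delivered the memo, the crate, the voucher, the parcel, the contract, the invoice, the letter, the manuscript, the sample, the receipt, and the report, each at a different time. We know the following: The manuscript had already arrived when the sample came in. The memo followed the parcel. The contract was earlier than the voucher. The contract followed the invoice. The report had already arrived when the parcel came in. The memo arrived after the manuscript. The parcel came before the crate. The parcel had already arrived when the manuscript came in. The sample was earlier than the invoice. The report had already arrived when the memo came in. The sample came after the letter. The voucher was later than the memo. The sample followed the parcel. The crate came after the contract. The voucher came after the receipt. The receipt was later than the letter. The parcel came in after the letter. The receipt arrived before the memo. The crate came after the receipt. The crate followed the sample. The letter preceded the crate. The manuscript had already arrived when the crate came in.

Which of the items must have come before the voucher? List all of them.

the contract, the invoice, the letter, the manuscript, the memo, the parcel, the receipt, the report, the sample

Directly stated before the voucher: the contract, the memo, and the receipt.
The invoice reaches the voucher via the invoice → the contract → the voucher.
The letter reaches the voucher via the letter → the receipt → the voucher.
The manuscript reaches the voucher via the manuscript → the memo → the voucher.
Likewise the parcel, the report, and the sample each reach the voucher by chaining the stated constraints.
No chain forces the crate ahead of the voucher.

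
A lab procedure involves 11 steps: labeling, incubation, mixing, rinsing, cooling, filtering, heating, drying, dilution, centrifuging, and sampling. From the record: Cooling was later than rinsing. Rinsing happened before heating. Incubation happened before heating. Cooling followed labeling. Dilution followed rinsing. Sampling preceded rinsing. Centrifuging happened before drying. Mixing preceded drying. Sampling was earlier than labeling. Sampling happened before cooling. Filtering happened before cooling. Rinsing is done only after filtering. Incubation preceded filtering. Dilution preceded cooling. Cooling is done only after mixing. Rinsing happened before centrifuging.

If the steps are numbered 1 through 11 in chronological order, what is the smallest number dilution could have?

5

Filtering, incubation, rinsing, and sampling must all come before dilution — 4 forced predecessors.
Nothing else is forced ahead of dilution, so its earliest slot is position 4 + 1 = 5.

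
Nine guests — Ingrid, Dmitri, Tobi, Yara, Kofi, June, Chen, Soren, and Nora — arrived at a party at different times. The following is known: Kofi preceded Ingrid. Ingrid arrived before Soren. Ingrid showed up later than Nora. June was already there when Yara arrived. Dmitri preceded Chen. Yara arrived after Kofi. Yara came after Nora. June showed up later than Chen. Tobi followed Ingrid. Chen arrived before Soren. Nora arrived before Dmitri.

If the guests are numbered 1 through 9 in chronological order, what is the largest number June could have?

8

June must come before Yara — 1 guest forced after them.
Everything else can be placed before June in some valid order, so June can sit as late as position 9 − 1 = 8.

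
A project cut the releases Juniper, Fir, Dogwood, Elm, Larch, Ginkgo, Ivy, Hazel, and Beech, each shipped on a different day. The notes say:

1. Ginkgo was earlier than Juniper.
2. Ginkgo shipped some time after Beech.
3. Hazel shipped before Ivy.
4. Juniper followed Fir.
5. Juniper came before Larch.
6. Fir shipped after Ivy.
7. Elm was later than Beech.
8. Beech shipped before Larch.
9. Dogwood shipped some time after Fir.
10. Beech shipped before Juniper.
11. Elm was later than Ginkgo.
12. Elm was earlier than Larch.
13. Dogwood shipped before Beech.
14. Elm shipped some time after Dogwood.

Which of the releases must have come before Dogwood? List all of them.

Fir, Hazel, Ivy

Directly stated before Dogwood: Fir.
Hazel reaches Dogwood via Hazel → Ivy → Fir → Dogwood.
Ivy reaches Dogwood via Ivy → Fir → Dogwood.
No chain forces Juniper (or any of the others) ahead of Dogwood.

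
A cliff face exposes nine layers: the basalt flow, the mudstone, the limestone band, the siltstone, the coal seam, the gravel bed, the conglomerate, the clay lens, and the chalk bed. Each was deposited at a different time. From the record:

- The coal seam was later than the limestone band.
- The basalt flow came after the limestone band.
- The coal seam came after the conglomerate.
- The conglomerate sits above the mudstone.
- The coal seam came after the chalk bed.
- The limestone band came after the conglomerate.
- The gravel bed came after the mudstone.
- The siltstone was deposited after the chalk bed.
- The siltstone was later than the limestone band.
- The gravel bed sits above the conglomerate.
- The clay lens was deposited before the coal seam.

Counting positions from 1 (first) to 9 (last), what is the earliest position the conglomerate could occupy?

2

The mudstone must come before the conglomerate — 1 forced predecessor.
Nothing else is forced ahead of the conglomerate, so its earliest slot is position 1 + 1 = 2.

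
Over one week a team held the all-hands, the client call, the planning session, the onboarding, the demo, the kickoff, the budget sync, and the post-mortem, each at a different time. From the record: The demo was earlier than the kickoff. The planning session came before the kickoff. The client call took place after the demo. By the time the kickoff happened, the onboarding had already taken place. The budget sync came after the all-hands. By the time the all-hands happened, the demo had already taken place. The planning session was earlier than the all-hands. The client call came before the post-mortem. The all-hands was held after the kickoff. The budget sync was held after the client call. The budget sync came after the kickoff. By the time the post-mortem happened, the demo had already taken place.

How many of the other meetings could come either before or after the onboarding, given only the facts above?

4

Forced after the onboarding: the all-hands, the budget sync, and the kickoff.
That leaves the client call, the demo, the planning session, and the post-mortem with no forced order relative to the onboarding — 4.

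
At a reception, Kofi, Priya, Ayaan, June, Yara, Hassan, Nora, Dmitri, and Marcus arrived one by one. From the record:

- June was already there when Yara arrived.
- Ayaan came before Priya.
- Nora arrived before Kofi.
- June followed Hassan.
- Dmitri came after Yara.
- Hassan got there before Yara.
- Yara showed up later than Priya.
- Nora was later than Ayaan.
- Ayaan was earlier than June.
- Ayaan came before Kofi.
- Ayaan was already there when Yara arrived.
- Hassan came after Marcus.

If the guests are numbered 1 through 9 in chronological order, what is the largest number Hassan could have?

6

Hassan must come before Dmitri, June, and Yara — 3 guests forced after them.
Everything else can be placed before Hassan in some valid order, so Hassan can sit as late as position 9 − 3 = 6.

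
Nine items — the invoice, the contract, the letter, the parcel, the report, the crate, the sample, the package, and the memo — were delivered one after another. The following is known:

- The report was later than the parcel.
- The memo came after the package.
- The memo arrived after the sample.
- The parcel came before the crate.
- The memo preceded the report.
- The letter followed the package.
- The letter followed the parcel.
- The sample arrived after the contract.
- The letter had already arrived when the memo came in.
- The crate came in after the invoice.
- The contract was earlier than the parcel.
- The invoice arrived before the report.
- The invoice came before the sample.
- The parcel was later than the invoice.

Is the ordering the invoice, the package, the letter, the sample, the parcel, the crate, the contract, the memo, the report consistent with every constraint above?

no

The constraints require the parcel before the letter, but in the proposed sequence the letter appears ahead of the parcel. That one violation is enough.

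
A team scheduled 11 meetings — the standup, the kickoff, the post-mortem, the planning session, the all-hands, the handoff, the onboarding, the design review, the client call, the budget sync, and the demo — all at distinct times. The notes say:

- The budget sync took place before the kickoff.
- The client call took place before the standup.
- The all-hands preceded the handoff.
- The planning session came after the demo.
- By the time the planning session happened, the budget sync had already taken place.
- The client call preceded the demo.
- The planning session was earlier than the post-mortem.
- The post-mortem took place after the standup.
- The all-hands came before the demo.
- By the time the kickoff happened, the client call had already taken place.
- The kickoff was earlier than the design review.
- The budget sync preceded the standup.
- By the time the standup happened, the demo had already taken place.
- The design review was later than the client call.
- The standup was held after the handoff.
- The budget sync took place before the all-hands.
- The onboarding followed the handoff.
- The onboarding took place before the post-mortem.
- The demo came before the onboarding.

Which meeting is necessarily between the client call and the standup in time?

Tracing the constraints gives the client call → the demo → the standup, so the demo sits after the client call and before the standup.
No other meeting is forced both after the client call and before the standup.

the demo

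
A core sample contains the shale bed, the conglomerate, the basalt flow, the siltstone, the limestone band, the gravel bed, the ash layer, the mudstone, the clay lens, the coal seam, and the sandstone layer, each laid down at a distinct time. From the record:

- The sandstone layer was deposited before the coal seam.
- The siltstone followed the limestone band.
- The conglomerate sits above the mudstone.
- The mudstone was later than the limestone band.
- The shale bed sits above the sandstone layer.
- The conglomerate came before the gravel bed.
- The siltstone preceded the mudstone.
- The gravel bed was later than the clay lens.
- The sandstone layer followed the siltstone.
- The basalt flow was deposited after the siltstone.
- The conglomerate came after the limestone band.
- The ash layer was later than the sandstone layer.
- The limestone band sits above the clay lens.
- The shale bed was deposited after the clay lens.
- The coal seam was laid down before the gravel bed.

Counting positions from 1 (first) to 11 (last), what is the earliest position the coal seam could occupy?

5

The clay lens, the limestone band, the sandstone layer, and the siltstone must all come before the coal seam — 4 forced predecessors.
Nothing else is forced ahead of the coal seam, so its earliest slot is position 4 + 1 = 5.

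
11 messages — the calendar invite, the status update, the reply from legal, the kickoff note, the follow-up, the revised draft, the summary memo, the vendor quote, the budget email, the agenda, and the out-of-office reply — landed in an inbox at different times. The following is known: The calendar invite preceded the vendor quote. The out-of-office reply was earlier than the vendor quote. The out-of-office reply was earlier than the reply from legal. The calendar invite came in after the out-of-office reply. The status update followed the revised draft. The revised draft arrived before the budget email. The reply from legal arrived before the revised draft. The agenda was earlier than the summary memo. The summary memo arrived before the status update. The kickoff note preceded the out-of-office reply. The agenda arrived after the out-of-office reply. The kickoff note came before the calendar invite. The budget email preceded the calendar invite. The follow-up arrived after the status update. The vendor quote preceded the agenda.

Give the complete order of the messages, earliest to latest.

The constraints fix every adjacent pair, so only one ordering works:
the kickoff note → the out-of-office reply → the reply from legal → the revised draft → the budget email → the calendar invite → the vendor quote → the agenda → the summary memo → the status update → the follow-up.

the kickoff note, the out-of-office reply, the reply from legal, the revised draft, the budget email, the calendar invite, the vendor quote, the agenda, the summary memo, the status update, the follow-up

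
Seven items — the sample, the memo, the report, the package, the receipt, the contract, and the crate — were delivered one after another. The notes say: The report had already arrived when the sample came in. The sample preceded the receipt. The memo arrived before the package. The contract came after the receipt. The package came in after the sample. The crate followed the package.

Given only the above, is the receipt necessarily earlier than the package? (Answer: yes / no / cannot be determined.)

cannot be determined

No chain of stated constraints runs from the receipt to the package, and none runs from the package to the receipt either.
So the relative order of the receipt and the package is not fixed by the given facts.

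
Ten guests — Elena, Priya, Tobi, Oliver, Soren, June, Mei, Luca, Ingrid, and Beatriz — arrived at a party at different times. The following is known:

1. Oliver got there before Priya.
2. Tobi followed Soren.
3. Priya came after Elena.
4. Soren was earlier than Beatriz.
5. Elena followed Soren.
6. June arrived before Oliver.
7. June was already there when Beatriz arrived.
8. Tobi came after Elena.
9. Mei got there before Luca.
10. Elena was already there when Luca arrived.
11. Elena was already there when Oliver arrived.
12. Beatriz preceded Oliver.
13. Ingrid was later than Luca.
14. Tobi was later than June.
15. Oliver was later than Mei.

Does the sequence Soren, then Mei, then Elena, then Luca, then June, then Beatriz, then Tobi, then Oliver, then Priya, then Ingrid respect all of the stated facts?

yes

Check each stated constraint against the proposed order — e.g. Mei is ahead of Oliver; Elena is ahead of Priya. Every pair is in the required order; nothing is violated.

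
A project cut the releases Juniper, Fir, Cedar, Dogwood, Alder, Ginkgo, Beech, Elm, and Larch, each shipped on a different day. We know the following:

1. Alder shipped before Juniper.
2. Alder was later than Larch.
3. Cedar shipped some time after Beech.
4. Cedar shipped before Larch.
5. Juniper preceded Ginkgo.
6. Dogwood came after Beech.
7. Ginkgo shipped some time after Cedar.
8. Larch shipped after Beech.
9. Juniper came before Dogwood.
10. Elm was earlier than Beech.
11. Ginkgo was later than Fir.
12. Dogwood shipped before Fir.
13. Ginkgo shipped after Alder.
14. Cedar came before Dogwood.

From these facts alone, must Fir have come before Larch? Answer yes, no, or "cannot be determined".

Tracing the constraints gives Larch → Alder → Juniper → Dogwood → Fir, so Larch must come before Fir.
That means Fir cannot be before Larch.

no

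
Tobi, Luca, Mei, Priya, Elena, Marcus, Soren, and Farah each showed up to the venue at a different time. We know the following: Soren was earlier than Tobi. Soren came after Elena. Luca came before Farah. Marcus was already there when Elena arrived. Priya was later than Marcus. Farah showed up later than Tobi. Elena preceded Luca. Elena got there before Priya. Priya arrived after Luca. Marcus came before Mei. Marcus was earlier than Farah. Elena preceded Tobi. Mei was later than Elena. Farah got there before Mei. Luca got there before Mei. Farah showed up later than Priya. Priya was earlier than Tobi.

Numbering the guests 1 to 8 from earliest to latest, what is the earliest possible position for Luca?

Elena and Marcus must both come before Luca — 2 forced predecessors.
Nothing else is forced ahead of Luca, so their earliest slot is position 2 + 1 = 3.

3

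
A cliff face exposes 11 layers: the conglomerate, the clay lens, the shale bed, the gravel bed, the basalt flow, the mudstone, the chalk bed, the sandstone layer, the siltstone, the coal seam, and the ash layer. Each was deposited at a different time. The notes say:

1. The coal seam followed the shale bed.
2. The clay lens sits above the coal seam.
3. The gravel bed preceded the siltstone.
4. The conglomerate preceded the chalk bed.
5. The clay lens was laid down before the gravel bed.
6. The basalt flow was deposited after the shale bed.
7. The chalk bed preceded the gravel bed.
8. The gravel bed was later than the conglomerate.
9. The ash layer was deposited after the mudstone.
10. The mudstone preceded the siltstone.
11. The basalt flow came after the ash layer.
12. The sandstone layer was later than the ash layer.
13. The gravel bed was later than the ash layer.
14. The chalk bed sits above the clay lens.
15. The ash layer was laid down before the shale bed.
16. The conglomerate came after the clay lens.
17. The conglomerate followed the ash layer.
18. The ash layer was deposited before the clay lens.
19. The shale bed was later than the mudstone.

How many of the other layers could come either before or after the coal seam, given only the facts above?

2

Forced before the coal seam: the ash layer, the mudstone, and the shale bed; forced after the coal seam: the chalk bed, the clay lens, the conglomerate, the gravel bed, and the siltstone.
That leaves the basalt flow and the sandstone layer with no forced order relative to the coal seam — 2.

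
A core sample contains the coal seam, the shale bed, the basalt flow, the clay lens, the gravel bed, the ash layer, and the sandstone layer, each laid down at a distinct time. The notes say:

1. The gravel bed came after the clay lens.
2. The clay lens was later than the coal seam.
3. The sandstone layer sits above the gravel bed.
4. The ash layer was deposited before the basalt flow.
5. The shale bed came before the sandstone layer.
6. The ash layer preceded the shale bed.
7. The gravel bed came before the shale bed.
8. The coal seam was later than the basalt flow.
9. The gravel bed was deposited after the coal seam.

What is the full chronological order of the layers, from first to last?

The constraints fix every adjacent pair, so only one ordering works:
the ash layer → the basalt flow → the coal seam → the clay lens → the gravel bed → the shale bed → the sandstone layer.

the ash layer, the basalt flow, the coal seam, the clay lens, the gravel bed, the shale bed, the sandstone layer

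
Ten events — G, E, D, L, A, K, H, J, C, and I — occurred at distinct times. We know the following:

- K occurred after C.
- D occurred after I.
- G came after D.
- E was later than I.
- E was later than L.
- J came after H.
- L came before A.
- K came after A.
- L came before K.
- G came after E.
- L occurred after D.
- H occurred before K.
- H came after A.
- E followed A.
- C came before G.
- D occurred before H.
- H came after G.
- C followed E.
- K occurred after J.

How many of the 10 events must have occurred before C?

Directly stated before C: E.
A reaches C via A → E → C.
D reaches C via D → L → E → C.
I reaches C via I → E → C.
Likewise L reaches C by chaining the stated constraints.
No chain forces K (or any of the others) ahead of C.
That's A, D, E, I, and L — 5 in all.

5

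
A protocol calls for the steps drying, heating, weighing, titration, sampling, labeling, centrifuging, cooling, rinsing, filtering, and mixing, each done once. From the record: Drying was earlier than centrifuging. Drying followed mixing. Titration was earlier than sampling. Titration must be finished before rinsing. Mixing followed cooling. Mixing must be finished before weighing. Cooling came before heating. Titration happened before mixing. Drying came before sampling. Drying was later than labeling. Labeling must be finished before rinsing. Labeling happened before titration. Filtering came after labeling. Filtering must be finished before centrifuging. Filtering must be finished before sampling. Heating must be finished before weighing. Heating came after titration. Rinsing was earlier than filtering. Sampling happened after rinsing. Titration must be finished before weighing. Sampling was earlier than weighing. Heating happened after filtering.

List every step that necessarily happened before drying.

Directly stated before drying: labeling and mixing.
Cooling reaches drying via cooling → mixing → drying.
Titration reaches drying via titration → mixing → drying.

cooling, labeling, mixing, titration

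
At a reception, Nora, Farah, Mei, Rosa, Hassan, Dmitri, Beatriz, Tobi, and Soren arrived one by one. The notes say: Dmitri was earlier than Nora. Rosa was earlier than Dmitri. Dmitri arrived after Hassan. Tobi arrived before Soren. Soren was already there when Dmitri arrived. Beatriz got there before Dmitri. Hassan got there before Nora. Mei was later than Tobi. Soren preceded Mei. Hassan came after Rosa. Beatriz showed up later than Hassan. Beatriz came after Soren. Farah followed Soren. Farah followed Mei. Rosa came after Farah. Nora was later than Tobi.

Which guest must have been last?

Every other guest has a chain of constraints placing them before Nora, so Nora is last.

Nora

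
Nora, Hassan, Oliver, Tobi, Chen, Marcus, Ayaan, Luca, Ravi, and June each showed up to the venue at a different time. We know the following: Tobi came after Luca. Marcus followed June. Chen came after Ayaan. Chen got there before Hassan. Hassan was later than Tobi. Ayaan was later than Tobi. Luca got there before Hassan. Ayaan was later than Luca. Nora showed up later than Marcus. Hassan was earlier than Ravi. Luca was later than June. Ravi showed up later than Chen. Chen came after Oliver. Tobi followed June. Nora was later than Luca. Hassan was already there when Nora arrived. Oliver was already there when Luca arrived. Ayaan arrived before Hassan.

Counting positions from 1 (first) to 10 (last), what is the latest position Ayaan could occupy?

6

Ayaan must come before Chen, Hassan, Nora, and Ravi — 4 guests forced after them.
Everything else can be placed before Ayaan in some valid order, so Ayaan can sit as late as position 10 − 4 = 6.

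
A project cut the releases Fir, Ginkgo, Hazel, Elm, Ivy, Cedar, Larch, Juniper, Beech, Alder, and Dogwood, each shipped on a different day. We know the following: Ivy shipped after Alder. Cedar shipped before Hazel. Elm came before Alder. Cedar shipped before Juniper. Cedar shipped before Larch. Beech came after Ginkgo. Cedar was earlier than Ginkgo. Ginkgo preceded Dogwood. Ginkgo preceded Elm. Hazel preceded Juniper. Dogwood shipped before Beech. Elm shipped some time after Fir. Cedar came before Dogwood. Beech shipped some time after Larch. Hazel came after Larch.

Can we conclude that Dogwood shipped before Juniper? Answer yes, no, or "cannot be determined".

No chain of stated constraints runs from Dogwood to Juniper, and none runs from Juniper to Dogwood either.
So the relative order of Dogwood and Juniper is not fixed by the given facts.

cannot be determined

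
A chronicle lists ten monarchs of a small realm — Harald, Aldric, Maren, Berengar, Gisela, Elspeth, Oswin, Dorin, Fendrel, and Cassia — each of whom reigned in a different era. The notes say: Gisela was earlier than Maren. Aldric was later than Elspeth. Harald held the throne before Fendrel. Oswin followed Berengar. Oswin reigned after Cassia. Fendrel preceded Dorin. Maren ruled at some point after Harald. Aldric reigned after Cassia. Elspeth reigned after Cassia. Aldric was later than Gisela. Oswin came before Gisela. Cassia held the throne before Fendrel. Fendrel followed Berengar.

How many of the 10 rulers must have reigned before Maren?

5

Directly stated before Maren: Gisela and Harald.
Berengar reaches Maren via Berengar → Oswin → Gisela → Maren.
Cassia reaches Maren via Cassia → Oswin → Gisela → Maren.
Oswin reaches Maren via Oswin → Gisela → Maren.
No chain forces Fendrel (or any of the others) ahead of Maren.
That's Berengar, Cassia, Gisela, Harald, and Oswin — 5 in all.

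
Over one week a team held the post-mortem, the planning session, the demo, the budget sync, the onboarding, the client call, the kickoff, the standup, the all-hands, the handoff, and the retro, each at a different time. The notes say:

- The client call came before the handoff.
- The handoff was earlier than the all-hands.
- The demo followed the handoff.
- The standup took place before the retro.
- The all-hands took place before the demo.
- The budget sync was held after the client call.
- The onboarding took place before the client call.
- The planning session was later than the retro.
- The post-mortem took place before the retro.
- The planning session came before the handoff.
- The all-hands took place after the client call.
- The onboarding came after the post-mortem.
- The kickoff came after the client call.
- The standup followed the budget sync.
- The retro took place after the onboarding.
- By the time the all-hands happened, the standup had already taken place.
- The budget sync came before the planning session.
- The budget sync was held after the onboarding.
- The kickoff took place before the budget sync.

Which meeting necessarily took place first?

The post-mortem has a chain of constraints placing it before every other meeting, so the post-mortem must be first.

the post-mortem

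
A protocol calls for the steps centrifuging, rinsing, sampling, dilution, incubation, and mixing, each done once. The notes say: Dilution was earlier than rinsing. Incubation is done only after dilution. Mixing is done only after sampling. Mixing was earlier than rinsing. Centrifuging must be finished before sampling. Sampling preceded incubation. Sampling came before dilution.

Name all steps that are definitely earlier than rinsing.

centrifuging, dilution, mixing, sampling

Directly stated before rinsing: dilution and mixing.
Centrifuging reaches rinsing via centrifuging → sampling → dilution → rinsing.
Sampling reaches rinsing via sampling → dilution → rinsing.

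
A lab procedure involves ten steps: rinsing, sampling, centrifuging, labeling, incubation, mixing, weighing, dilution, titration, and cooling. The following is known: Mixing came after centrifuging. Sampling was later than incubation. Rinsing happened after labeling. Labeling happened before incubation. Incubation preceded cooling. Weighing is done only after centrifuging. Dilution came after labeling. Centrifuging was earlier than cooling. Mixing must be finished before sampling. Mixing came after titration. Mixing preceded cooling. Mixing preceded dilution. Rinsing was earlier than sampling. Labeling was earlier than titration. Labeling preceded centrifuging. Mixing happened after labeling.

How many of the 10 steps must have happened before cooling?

Directly stated before cooling: centrifuging, incubation, and mixing.
Labeling reaches cooling via labeling → centrifuging → cooling.
Titration reaches cooling via titration → mixing → cooling.
No chain forces rinsing (or any of the others) ahead of cooling.
That's centrifuging, incubation, labeling, mixing, and titration — 5 in all.

5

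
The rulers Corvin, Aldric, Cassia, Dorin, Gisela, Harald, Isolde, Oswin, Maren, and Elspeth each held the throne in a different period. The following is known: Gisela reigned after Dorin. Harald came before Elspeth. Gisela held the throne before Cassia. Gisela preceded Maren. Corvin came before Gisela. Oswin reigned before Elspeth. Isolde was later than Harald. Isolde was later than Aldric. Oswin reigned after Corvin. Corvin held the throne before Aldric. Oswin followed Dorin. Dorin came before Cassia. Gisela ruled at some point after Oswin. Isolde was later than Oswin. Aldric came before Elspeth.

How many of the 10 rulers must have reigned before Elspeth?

Directly stated before Elspeth: Aldric, Harald, and Oswin.
Corvin reaches Elspeth via Corvin → Aldric → Elspeth.
Dorin reaches Elspeth via Dorin → Oswin → Elspeth.
No chain forces Cassia (or any of the others) ahead of Elspeth.
That's Aldric, Corvin, Dorin, Harald, and Oswin — 5 in all.

5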